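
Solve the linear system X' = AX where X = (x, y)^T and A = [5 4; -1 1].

Coefficient matrix A = [[5, 4], [-1, 1]].
Characteristic polynomial det(A - λI) = λ^2 - 6λ + 9 = 0.
Single eigenvalue λ = 3 with algebraic multiplicity 2.
Eigenvector v = (2,-1); generalized eigenvector w with (A-λI)w=v is (3,-1).
General solution: e^(3t)[c_1·v + c_2·(t·v + w)].

x(t) = 2c_1e^(3t) + 2c_2te^(3t) + 3c_2e^(3t), y(t) = -c_1e^(3t) - c_2te^(3t) - c_2e^(3t)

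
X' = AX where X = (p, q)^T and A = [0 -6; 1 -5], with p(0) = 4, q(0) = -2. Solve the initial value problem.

Coefficient matrix A = [[0, -6], [1, -5]].
Characteristic polynomial det(A - λI) = λ^2 + 5λ + 6 = 0.
Eigenvalues λ = -3, -2.
For λ=-3: (A-λI) row 1 is [3, -6], so an eigenvector is (2, 1).
For λ=-2: (A-λI) row 1 is [2, -6], so an eigenvector is (3, 1).
General solution: C_1e^(-3t)(2,1) + C_2e^(-2t)(3,1).
Applying p(0)=4, q(0)=-2 gives C_1=-10, C_2=8.

p(t) = 24e^(-2t) - 20e^(-3t), q(t) = 8e^(-2t) - 10e^(-3t)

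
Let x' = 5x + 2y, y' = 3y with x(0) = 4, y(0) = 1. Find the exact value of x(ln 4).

A = [[5,2],[0,3]]; eigenvalues λ = 5, 3.
Eigenvectors: (-1,0) for λ=5, (-1,1) for λ=3.
From the initial condition, c_1 = -5, c_2 = 1.
x(ln 4) = (-5)(4^5)(-1) + (1)(4^3)(-1) = 5056.

5056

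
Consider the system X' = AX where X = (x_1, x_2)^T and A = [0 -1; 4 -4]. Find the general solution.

x_1(t) = K_1e^(-2t) + K_2te^(-2t), x_2(t) = 2K_1e^(-2t) + 2K_2te^(-2t) - K_2e^(-2t)

Coefficient matrix A = [[0, -1], [4, -4]].
Characteristic polynomial det(A - λI) = λ^2 + 4λ + 4 = 0.
Single eigenvalue λ = -2 with algebraic multiplicity 2.
Eigenvector v = (1,2); generalized eigenvector w with (A-λI)w=v is (0,-1).
General solution: e^(-2t)[K_1·v + K_2·(t·v + w)].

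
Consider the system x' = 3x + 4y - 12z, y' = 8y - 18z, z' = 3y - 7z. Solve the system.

x(t) = c_1e^(-t) - c_3e^(3t), y(t) = 2c_1e^(-t) + 3c_2e^(2t), z(t) = c_1e^(-t) + c_2e^(2t)

Coefficient matrix A = [[3, 4, -12], [0, 8, -18], [0, 3, -7]].
det(A - λI) = 0 gives eigenvalues λ = -1, 2, 3.
For λ=-1: eigenvector (1,2,1).
For λ=2: eigenvector (0,3,1).
For λ=3: eigenvector (-1,0,0).
General solution: c_1e^(-t)(1,2,1) + c_2e^(2t)(0,3,1) + c_3e^(3t)(-1,0,0).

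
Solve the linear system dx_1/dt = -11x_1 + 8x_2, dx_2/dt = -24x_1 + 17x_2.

x_1(t) = -2C_1e^(t) - C_2e^(5t), x_2(t) = -3C_1e^(t) - 2C_2e^(5t)

Coefficient matrix A = [[-11, 8], [-24, 17]].
Characteristic polynomial det(A - λI) = λ^2 - 6λ + 5 = 0.
Eigenvalues λ = 1, 5.
For λ=1: (A-λI) row 1 is [-12, 8], so an eigenvector is (-2, -3).
For λ=5: (A-λI) row 1 is [-16, 8], so an eigenvector is (-1, -2).
General solution: C_1e^(t)(-2,-3) + C_2e^(5t)(-1,-2).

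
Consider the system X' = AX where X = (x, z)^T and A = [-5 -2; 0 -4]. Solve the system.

x(t) = 2C_1e^(-4t) + C_2e^(-5t), z(t) = -C_1e^(-4t)

Coefficient matrix A = [[-5, -2], [0, -4]].
Characteristic polynomial det(A - λI) = λ^2 + 9λ + 20 = 0.
Eigenvalues λ = -4, -5.
For λ=-4: (A-λI) row 1 is [-1, -2], so an eigenvector is (2, -1).
For λ=-5: (A-λI) row 1 is [0, -2], so an eigenvector is (1, 0).
General solution: C_1e^(-4t)(2,-1) + C_2e^(-5t)(1,0).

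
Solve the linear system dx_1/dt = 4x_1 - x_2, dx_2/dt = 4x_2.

x_1(t) = -c_1e^(4t) - c_2te^(4t) - c_2e^(4t), x_2(t) = c_2e^(4t)

Coefficient matrix A = [[4, -1], [0, 4]].
Characteristic polynomial det(A - λI) = λ^2 - 8λ + 16 = 0.
Single eigenvalue λ = 4 with algebraic multiplicity 2.
Eigenvector v = (-1,0); generalized eigenvector w with (A-λI)w=v is (-1,1).
General solution: e^(4t)[c_1·v + c_2·(t·v + w)].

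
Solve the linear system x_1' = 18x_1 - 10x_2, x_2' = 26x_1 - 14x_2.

Coefficient matrix A = [[18, -10], [26, -14]].
Characteristic polynomial det(A - λI) = λ^2 - 4λ + 8 = 0.
Eigenvalues λ = 2 ± 2i (complex conjugate pair).
For λ=2+2i: an eigenvector is (1,2) - i(-2,-3) = (1 + 2i, 2 + 3i).
A real fundamental pair from Re and Im of e^((2+2i)t)v: X_1 = e^(2t)(cos(2t)·(1,2) + sin(2t)·(-2,-3)), X_2 = e^(2t)(sin(2t)·(1,2) - cos(2t)·(-2,-3)).
General solution: K_1X_1 + K_2X_2.

x_1(t) = -2K_1e^(2t)sin(2t) + K_1e^(2t)cos(2t) + K_2e^(2t)sin(2t) + 2K_2e^(2t)cos(2t), x_2(t) = -3K_1e^(2t)sin(2t) + 2K_1e^(2t)cos(2t) + 2K_2e^(2t)sin(2t) + 3K_2e^(2t)cos(2t)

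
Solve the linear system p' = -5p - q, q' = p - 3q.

p(t) = -K_1e^(-4t) - K_2te^(-4t) - 2K_2e^(-4t), q(t) = K_1e^(-4t) + K_2te^(-4t) + 3K_2e^(-4t)

Coefficient matrix A = [[-5, -1], [1, -3]].
Characteristic polynomial det(A - λI) = λ^2 + 8λ + 16 = 0.
Single eigenvalue λ = -4 with algebraic multiplicity 2.
Eigenvector v = (-1,1); generalized eigenvector w with (A-λI)w=v is (-2,3).
General solution: e^(-4t)[K_1·v + K_2·(t·v + w)].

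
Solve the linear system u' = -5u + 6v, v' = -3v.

u(t) = -K_1e^(-5t) - 3K_2e^(-3t), v(t) = -K_2e^(-3t)

Coefficient matrix A = [[-5, 6], [0, -3]].
Characteristic polynomial det(A - λI) = λ^2 + 8λ + 15 = 0.
Eigenvalues λ = -5, -3.
For λ=-5: (A-λI) row 1 is [0, 6], so an eigenvector is (-1, 0).
For λ=-3: (A-λI) row 1 is [-2, 6], so an eigenvector is (-3, -1).
General solution: K_1e^(-5t)(-1,0) + K_2e^(-3t)(-3,-1).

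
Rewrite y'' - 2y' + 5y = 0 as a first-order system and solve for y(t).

Let x_1 = y, x_2 = y'. Then x_1' = x_2 and x_2' = -5x_1 + 2x_2.
A = [[0,1],[-5,2]]; det(A-λI) = λ^2 - 2λ + 5.
Eigenvalues λ = 1 ± 2i.

y(t) = c_1e^(t)cos(2t) + c_2e^(t)sin(2t)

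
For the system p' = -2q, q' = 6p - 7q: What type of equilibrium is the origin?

stable node

A = [[0,-2],[6,-7]]; det(A-λI) = λ^2 + 7λ + 12.
λ = -4, -3: both negative.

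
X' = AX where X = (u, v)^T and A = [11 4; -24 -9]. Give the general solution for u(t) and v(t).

Coefficient matrix A = [[11, 4], [-24, -9]].
Characteristic polynomial det(A - λI) = λ^2 - 2λ - 3 = 0.
Eigenvalues λ = -1, 3.
For λ=-1: (A-λI) row 1 is [12, 4], so an eigenvector is (-1, 3).
For λ=3: (A-λI) row 1 is [8, 4], so an eigenvector is (-1, 2).
General solution: K_1e^(-t)(-1,3) + K_2e^(3t)(-1,2).

u(t) = -K_1e^(-t) - K_2e^(3t), v(t) = 3K_1e^(-t) + 2K_2e^(3t)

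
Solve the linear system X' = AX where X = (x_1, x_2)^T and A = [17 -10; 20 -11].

Coefficient matrix A = [[17, -10], [20, -11]].
Characteristic polynomial det(A - λI) = λ^2 - 6λ + 13 = 0.
Eigenvalues λ = 3 ± 2i (complex conjugate pair).
For λ=3+2i: an eigenvector is (2,3) - i(-1,-1) = (2 + i, 3 + i).
A real fundamental pair from Re and Im of e^((3+2i)t)v: X_1 = e^(3t)(cos(2t)·(2,3) + sin(2t)·(-1,-1)), X_2 = e^(3t)(sin(2t)·(2,3) - cos(2t)·(-1,-1)).
General solution: K_1X_1 + K_2X_2.

x_1(t) = -K_1e^(3t)sin(2t) + 2K_1e^(3t)cos(2t) + 2K_2e^(3t)sin(2t) + K_2e^(3t)cos(2t), x_2(t) = -K_1e^(3t)sin(2t) + 3K_1e^(3t)cos(2t) + 3K_2e^(3t)sin(2t) + K_2e^(3t)cos(2t)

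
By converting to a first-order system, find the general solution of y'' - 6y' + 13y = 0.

y(t) = c_1e^(3t)cos(2t) + c_2e^(3t)sin(2t)

Let x_1 = y, x_2 = y'. Then x_1' = x_2 and x_2' = -13x_1 + 6x_2.
A = [[0,1],[-13,6]]; det(A-λI) = λ^2 - 6λ + 13.
Eigenvalues λ = 3 ± 2i.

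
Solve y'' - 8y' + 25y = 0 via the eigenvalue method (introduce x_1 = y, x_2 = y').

y(t) = C_1e^(4t)cos(3t) + C_2e^(4t)sin(3t)

Let x_1 = y, x_2 = y'. Then x_1' = x_2 and x_2' = -25x_1 + 8x_2.
A = [[0,1],[-25,8]]; det(A-λI) = λ^2 - 8λ + 25.
Eigenvalues λ = 4 ± 3i.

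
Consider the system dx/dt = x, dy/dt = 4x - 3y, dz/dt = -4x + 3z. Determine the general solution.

x(t) = C_3e^(t), y(t) = C_2e^(-3t) + C_3e^(t), z(t) = C_1e^(3t) + 2C_3e^(t)

Coefficient matrix A = [[1, 0, 0], [4, -3, 0], [-4, 0, 3]].
det(A - λI) = 0 gives eigenvalues λ = 3, -3, 1.
For λ=3: eigenvector (0,0,1).
For λ=-3: eigenvector (0,1,0).
For λ=1: eigenvector (1,1,2).
General solution: C_1e^(3t)(0,0,1) + C_2e^(-3t)(0,1,0) + C_3e^(t)(1,1,2).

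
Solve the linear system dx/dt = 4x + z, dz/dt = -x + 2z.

Coefficient matrix A = [[4, 1], [-1, 2]].
Characteristic polynomial det(A - λI) = λ^2 - 6λ + 9 = 0.
Single eigenvalue λ = 3 with algebraic multiplicity 2.
Eigenvector v = (1,-1); generalized eigenvector w with (A-λI)w=v is (0,1).
General solution: e^(3t)[C_1·v + C_2·(t·v + w)].

x(t) = C_1e^(3t) + C_2te^(3t), z(t) = -C_1e^(3t) - C_2te^(3t) + C_2e^(3t)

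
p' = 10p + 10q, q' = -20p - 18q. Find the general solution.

p(t) = 2C_1e^(-4t)sin(2t) + C_1e^(-4t)cos(2t) + C_2e^(-4t)sin(2t) - 2C_2e^(-4t)cos(2t), q(t) = -3C_1e^(-4t)sin(2t) - C_1e^(-4t)cos(2t) - C_2e^(-4t)sin(2t) + 3C_2e^(-4t)cos(2t)

Coefficient matrix A = [[10, 10], [-20, -18]].
Characteristic polynomial det(A - λI) = λ^2 + 8λ + 20 = 0.
Eigenvalues λ = -4 ± 2i (complex conjugate pair).
For λ=-4+2i: an eigenvector is (1,-1) - i(2,-3) = (1 - 2i, -1 + 3i).
A real fundamental pair from Re and Im of e^((-4+2i)t)v: X_1 = e^(-4t)(cos(2t)·(1,-1) + sin(2t)·(2,-3)), X_2 = e^(-4t)(sin(2t)·(1,-1) - cos(2t)·(2,-3)).
General solution: C_1X_1 + C_2X_2.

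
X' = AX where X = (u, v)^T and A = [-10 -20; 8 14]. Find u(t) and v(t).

u(t) = -2c_1e^(2t)sin(4t) - c_1e^(2t)cos(4t) - c_2e^(2t)sin(4t) + 2c_2e^(2t)cos(4t), v(t) = c_1e^(2t)sin(4t) + c_1e^(2t)cos(4t) + c_2e^(2t)sin(4t) - c_2e^(2t)cos(4t)

Coefficient matrix A = [[-10, -20], [8, 14]].
Characteristic polynomial det(A - λI) = λ^2 - 4λ + 20 = 0.
Eigenvalues λ = 2 ± 4i (complex conjugate pair).
For λ=2+4i: an eigenvector is (-1,1) - i(-2,1) = (-1 + 2i, 1 - i).
A real fundamental pair from Re and Im of e^((2+4i)t)v: X_1 = e^(2t)(cos(4t)·(-1,1) + sin(4t)·(-2,1)), X_2 = e^(2t)(sin(4t)·(-1,1) - cos(4t)·(-2,1)).
General solution: c_1X_1 + c_2X_2.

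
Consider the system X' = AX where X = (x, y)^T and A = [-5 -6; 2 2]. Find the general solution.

Coefficient matrix A = [[-5, -6], [2, 2]].
Characteristic polynomial det(A - λI) = λ^2 + 3λ + 2 = 0.
Eigenvalues λ = -1, -2.
For λ=-1: (A-λI) row 1 is [-4, -6], so an eigenvector is (3, -2).
For λ=-2: (A-λI) row 1 is [-3, -6], so an eigenvector is (2, -1).
General solution: c_1e^(-t)(3,-2) + c_2e^(-2t)(2,-1).

x(t) = 3c_1e^(-t) + 2c_2e^(-2t), y(t) = -2c_1e^(-t) - c_2e^(-2t)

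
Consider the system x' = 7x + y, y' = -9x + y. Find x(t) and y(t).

x(t) = -c_1e^(4t) - c_2te^(4t), y(t) = 3c_1e^(4t) + 3c_2te^(4t) - c_2e^(4t)

Coefficient matrix A = [[7, 1], [-9, 1]].
Characteristic polynomial det(A - λI) = λ^2 - 8λ + 16 = 0.
Single eigenvalue λ = 4 with algebraic multiplicity 2.
Eigenvector v = (-1,3); generalized eigenvector w with (A-λI)w=v is (0,-1).
General solution: e^(4t)[c_1·v + c_2·(t·v + w)].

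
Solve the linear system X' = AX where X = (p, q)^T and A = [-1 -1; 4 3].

p(t) = K_1e^(t) + K_2te^(t) - K_2e^(t), q(t) = -2K_1e^(t) - 2K_2te^(t) + K_2e^(t)

Coefficient matrix A = [[-1, -1], [4, 3]].
Characteristic polynomial det(A - λI) = λ^2 - 2λ + 1 = 0.
Single eigenvalue λ = 1 with algebraic multiplicity 2.
Eigenvector v = (1,-2); generalized eigenvector w with (A-λI)w=v is (-1,1).
General solution: e^(t)[K_1·v + K_2·(t·v + w)].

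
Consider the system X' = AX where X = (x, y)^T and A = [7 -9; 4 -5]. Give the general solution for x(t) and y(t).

x(t) = -3c_1e^(t) - 3c_2te^(t) + c_2e^(t), y(t) = -2c_1e^(t) - 2c_2te^(t) + c_2e^(t)

Coefficient matrix A = [[7, -9], [4, -5]].
Characteristic polynomial det(A - λI) = λ^2 - 2λ + 1 = 0.
Single eigenvalue λ = 1 with algebraic multiplicity 2.
Eigenvector v = (-3,-2); generalized eigenvector w with (A-λI)w=v is (1,1).
General solution: e^(t)[c_1·v + c_2·(t·v + w)].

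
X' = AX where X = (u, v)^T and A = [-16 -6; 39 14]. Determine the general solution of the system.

u(t) = -c_1e^(-t)sin(3t) - c_1e^(-t)cos(3t) - c_2e^(-t)sin(3t) + c_2e^(-t)cos(3t), v(t) = 2c_1e^(-t)sin(3t) + 3c_1e^(-t)cos(3t) + 3c_2e^(-t)sin(3t) - 2c_2e^(-t)cos(3t)

Coefficient matrix A = [[-16, -6], [39, 14]].
Characteristic polynomial det(A - λI) = λ^2 + 2λ + 10 = 0.
Eigenvalues λ = -1 ± 3i (complex conjugate pair).
For λ=-1+3i: an eigenvector is (-1,3) - i(-1,2) = (-1 + i, 3 - 2i).
A real fundamental pair from Re and Im of e^((-1+3i)t)v: X_1 = e^(-t)(cos(3t)·(-1,3) + sin(3t)·(-1,2)), X_2 = e^(-t)(sin(3t)·(-1,3) - cos(3t)·(-1,2)).
General solution: c_1X_1 + c_2X_2.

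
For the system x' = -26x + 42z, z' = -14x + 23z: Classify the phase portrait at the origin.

A = [[-26,42],[-14,23]]; det(A-λI) = λ^2 + 3λ - 10.
λ = -5, 2: opposite signs.

saddle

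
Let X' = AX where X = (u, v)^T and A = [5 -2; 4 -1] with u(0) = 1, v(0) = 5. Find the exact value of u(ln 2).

A = [[5,-2],[4,-1]]; eigenvalues λ = 1, 3.
Eigenvectors: (-1,-2) for λ=1, (-1,-1) for λ=3.
From the initial condition, c_1 = -4, c_2 = 3.
u(ln 2) = (-4)(2^1)(-1) + (3)(2^3)(-1) = -16.

-16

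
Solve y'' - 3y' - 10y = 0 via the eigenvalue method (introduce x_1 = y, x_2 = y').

Let x_1 = y, x_2 = y'. Then x_1' = x_2 and x_2' = 10x_1 + 3x_2.
A = [[0,1],[10,3]]; det(A-λI) = λ^2 - 3λ - 10.
Eigenvalues λ = -2, 5 with eigenvectors (1,-2), (1,5).

y(t) = c_1e^(-2t) + c_2e^(5t)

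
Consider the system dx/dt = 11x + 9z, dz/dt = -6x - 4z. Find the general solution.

x(t) = -3K_1e^(5t) + K_2e^(2t), z(t) = 2K_1e^(5t) - K_2e^(2t)

Coefficient matrix A = [[11, 9], [-6, -4]].
Characteristic polynomial det(A - λI) = λ^2 - 7λ + 10 = 0.
Eigenvalues λ = 5, 2.
For λ=5: (A-λI) row 1 is [6, 9], so an eigenvector is (-3, 2).
For λ=2: (A-λI) row 1 is [9, 9], so an eigenvector is (1, -1).
General solution: K_1e^(5t)(-3,2) + K_2e^(2t)(1,-1).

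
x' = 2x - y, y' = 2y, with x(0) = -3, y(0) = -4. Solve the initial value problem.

Coefficient matrix A = [[2, -1], [0, 2]].
Characteristic polynomial det(A - λI) = λ^2 - 4λ + 4 = 0.
Single eigenvalue λ = 2 with algebraic multiplicity 2.
Eigenvector v = (1,0); generalized eigenvector w with (A-λI)w=v is (3,-1).
General solution: e^(2t)[c_1·v + c_2·(t·v + w)].
Applying x(0)=-3, y(0)=-4 gives c_1=-15, c_2=4.

x(t) = 4te^(2t) - 3e^(2t), y(t) = -4e^(2t)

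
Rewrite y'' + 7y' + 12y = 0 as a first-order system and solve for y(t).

Let x_1 = y, x_2 = y'. Then x_1' = x_2 and x_2' = -12x_1 - 7x_2.
A = [[0,1],[-12,-7]]; det(A-λI) = λ^2 + 7λ + 12.
Eigenvalues λ = -4, -3 with eigenvectors (1,-4), (1,-3).

y(t) = K_1e^(-4t) + K_2e^(-3t)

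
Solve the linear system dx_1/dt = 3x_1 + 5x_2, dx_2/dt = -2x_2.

Coefficient matrix A = [[3, 5], [0, -2]].
Characteristic polynomial det(A - λI) = λ^2 - λ - 6 = 0.
Eigenvalues λ = -2, 3.
For λ=-2: (A-λI) row 1 is [5, 5], so an eigenvector is (1, -1).
For λ=3: (A-λI) row 1 is [0, 5], so an eigenvector is (1, 0).
General solution: c_1e^(-2t)(1,-1) + c_2e^(3t)(1,0).

x_1(t) = c_1e^(-2t) + c_2e^(3t), x_2(t) = -c_1e^(-2t)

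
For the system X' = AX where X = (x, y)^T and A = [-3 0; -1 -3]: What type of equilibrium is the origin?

stable improper node

A = [[-3,0],[-1,-3]]; det(A-λI) = λ^2 + 6λ + 9.
repeated λ = -3 with a single eigenvector.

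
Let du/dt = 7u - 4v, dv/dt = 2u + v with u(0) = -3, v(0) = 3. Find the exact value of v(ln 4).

A = [[7,-4],[2,1]]; eigenvalues λ = 5, 3.
Eigenvectors: (-2,-1) for λ=5, (1,1) for λ=3.
From the initial condition, c_1 = 6, c_2 = 9.
v(ln 4) = (6)(4^5)(-1) + (9)(4^3)(1) = -5568.

-5568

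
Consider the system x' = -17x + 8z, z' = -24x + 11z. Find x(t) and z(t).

x(t) = K_1e^(-t) + 2K_2e^(-5t), z(t) = 2K_1e^(-t) + 3K_2e^(-5t)

Coefficient matrix A = [[-17, 8], [-24, 11]].
Characteristic polynomial det(A - λI) = λ^2 + 6λ + 5 = 0.
Eigenvalues λ = -1, -5.
For λ=-1: (A-λI) row 1 is [-16, 8], so an eigenvector is (1, 2).
For λ=-5: (A-λI) row 1 is [-12, 8], so an eigenvector is (2, 3).
General solution: K_1e^(-t)(1,2) + K_2e^(-5t)(2,3).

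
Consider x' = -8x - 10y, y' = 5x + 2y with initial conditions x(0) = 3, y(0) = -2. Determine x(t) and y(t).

Coefficient matrix A = [[-8, -10], [5, 2]].
Characteristic polynomial det(A - λI) = λ^2 + 6λ + 34 = 0.
Eigenvalues λ = -3 ± 5i (complex conjugate pair).
For λ=-3+5i: an eigenvector is (1,0) - i(-1,1) = (1 + i, 0 - i).
A real fundamental pair from Re and Im of e^((-3+5i)t)v: X_1 = e^(-3t)(cos(5t)·(1,0) + sin(5t)·(-1,1)), X_2 = e^(-3t)(sin(5t)·(1,0) - cos(5t)·(-1,1)).
General solution: C_1X_1 + C_2X_2.
Applying x(0)=3, y(0)=-2 gives C_1=1, C_2=2.

x(t) = e^(-3t)sin(5t) + 3e^(-3t)cos(5t), y(t) = e^(-3t)sin(5t) - 2e^(-3t)cos(5t)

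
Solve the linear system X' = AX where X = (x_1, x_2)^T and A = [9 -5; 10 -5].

x_1(t) = c_1e^(2t)sin(t) - 2c_1e^(2t)cos(t) - 2c_2e^(2t)sin(t) - c_2e^(2t)cos(t), x_2(t) = c_1e^(2t)sin(t) - 3c_1e^(2t)cos(t) - 3c_2e^(2t)sin(t) - c_2e^(2t)cos(t)

Coefficient matrix A = [[9, -5], [10, -5]].
Characteristic polynomial det(A - λI) = λ^2 - 4λ + 5 = 0.
Eigenvalues λ = 2 ± i (complex conjugate pair).
For λ=2+i: an eigenvector is (-2,-3) - i(1,1) = (-2 - i, -3 - i).
A real fundamental pair from Re and Im of e^((2+i)t)v: X_1 = e^(2t)(cos(t)·(-2,-3) + sin(t)·(1,1)), X_2 = e^(2t)(sin(t)·(-2,-3) - cos(t)·(1,1)).
General solution: c_1X_1 + c_2X_2.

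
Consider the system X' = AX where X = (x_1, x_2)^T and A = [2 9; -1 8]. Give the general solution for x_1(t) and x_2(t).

Coefficient matrix A = [[2, 9], [-1, 8]].
Characteristic polynomial det(A - λI) = λ^2 - 10λ + 25 = 0.
Single eigenvalue λ = 5 with algebraic multiplicity 2.
Eigenvector v = (3,1); generalized eigenvector w with (A-λI)w=v is (2,1).
General solution: e^(5t)[C_1·v + C_2·(t·v + w)].

x_1(t) = 3C_1e^(5t) + 3C_2te^(5t) + 2C_2e^(5t), x_2(t) = C_1e^(5t) + C_2te^(5t) + C_2e^(5t)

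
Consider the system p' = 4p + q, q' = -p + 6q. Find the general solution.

Coefficient matrix A = [[4, 1], [-1, 6]].
Characteristic polynomial det(A - λI) = λ^2 - 10λ + 25 = 0.
Single eigenvalue λ = 5 with algebraic multiplicity 2.
Eigenvector v = (-1,-1); generalized eigenvector w with (A-λI)w=v is (3,2).
General solution: e^(5t)[C_1·v + C_2·(t·v + w)].

p(t) = -C_1e^(5t) - C_2te^(5t) + 3C_2e^(5t), q(t) = -C_1e^(5t) - C_2te^(5t) + 2C_2e^(5t)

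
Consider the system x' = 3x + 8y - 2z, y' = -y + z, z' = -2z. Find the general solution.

Coefficient matrix A = [[3, 8, -2], [0, -1, 1], [0, 0, -2]].
det(A - λI) = 0 gives eigenvalues λ = 3, -1, -2.
For λ=3: eigenvector (1,0,0).
For λ=-1: eigenvector (-2,1,0).
For λ=-2: eigenvector (2,-1,1).
General solution: C_1e^(3t)(1,0,0) + C_2e^(-t)(-2,1,0) + C_3e^(-2t)(2,-1,1).

x(t) = C_1e^(3t) - 2C_2e^(-t) + 2C_3e^(-2t), y(t) = C_2e^(-t) - C_3e^(-2t), z(t) = C_3e^(-2t)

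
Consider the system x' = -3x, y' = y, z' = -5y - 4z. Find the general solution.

Coefficient matrix A = [[-3, 0, 0], [0, 1, 0], [0, -5, -4]].
det(A - λI) = 0 gives eigenvalues λ = 1, -3, -4.
For λ=1: eigenvector (0,1,-1).
For λ=-3: eigenvector (-1,0,0).
For λ=-4: eigenvector (0,0,1).
General solution: K_1e^(t)(0,1,-1) + K_2e^(-3t)(-1,0,0) + K_3e^(-4t)(0,0,1).

x(t) = -K_2e^(-3t), y(t) = K_1e^(t), z(t) = -K_1e^(t) + K_3e^(-4t)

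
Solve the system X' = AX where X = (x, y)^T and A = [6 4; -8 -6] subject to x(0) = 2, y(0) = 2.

Coefficient matrix A = [[6, 4], [-8, -6]].
Characteristic polynomial det(A - λI) = λ^2 - 4 = 0.
Eigenvalues λ = 2, -2.
For λ=2: (A-λI) row 1 is [4, 4], so an eigenvector is (-1, 1).
For λ=-2: (A-λI) row 1 is [8, 4], so an eigenvector is (-1, 2).
General solution: K_1e^(2t)(-1,1) + K_2e^(-2t)(-1,2).
Applying x(0)=2, y(0)=2 gives K_1=-6, K_2=4.

x(t) = 6e^(2t) - 4e^(-2t), y(t) = -6e^(2t) + 8e^(-2t)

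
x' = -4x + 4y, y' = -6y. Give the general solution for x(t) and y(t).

x(t) = C_1e^(-4t) + 2C_2e^(-6t), y(t) = -C_2e^(-6t)

Coefficient matrix A = [[-4, 4], [0, -6]].
Characteristic polynomial det(A - λI) = λ^2 + 10λ + 24 = 0.
Eigenvalues λ = -4, -6.
For λ=-4: (A-λI) row 1 is [0, 4], so an eigenvector is (1, 0).
For λ=-6: (A-λI) row 1 is [2, 4], so an eigenvector is (2, -1).
General solution: C_1e^(-4t)(1,0) + C_2e^(-6t)(2,-1).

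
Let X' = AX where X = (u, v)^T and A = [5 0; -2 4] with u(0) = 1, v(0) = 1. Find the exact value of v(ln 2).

-16

A = [[5,0],[-2,4]]; eigenvalues λ = 5, 4.
Eigenvectors: (1,-2) for λ=5, (0,-1) for λ=4.
From the initial condition, c_1 = 1, c_2 = -3.
v(ln 2) = (1)(2^5)(-2) + (-3)(2^4)(-1) = -16.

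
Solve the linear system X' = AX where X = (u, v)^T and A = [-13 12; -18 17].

Coefficient matrix A = [[-13, 12], [-18, 17]].
Characteristic polynomial det(A - λI) = λ^2 - 4λ - 5 = 0.
Eigenvalues λ = -1, 5.
For λ=-1: (A-λI) row 1 is [-12, 12], so an eigenvector is (-1, -1).
For λ=5: (A-λI) row 1 is [-18, 12], so an eigenvector is (-2, -3).
General solution: K_1e^(-t)(-1,-1) + K_2e^(5t)(-2,-3).

u(t) = -K_1e^(-t) - 2K_2e^(5t), v(t) = -K_1e^(-t) - 3K_2e^(5t)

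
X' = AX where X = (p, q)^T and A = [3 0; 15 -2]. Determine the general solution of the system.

p(t) = -c_1e^(3t), q(t) = -3c_1e^(3t) - c_2e^(-2t)

Coefficient matrix A = [[3, 0], [15, -2]].
Characteristic polynomial det(A - λI) = λ^2 - λ - 6 = 0.
Eigenvalues λ = 3, -2.
For λ=3: (A-λI) row 2 is [15, -5], so an eigenvector is (-1, -3).
For λ=-2: (A-λI) row 1 is [5, 0], so an eigenvector is (0, -1).
General solution: c_1e^(3t)(-1,-3) + c_2e^(-2t)(0,-1).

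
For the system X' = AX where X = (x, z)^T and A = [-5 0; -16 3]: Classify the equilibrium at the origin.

A = [[-5,0],[-16,3]]; det(A-λI) = λ^2 + 2λ - 15.
λ = 3, -5: opposite signs.

saddle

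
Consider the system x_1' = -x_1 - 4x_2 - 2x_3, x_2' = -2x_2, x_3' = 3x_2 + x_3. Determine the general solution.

Coefficient matrix A = [[-1, -4, -2], [0, -2, 0], [0, 3, 1]].
det(A - λI) = 0 gives eigenvalues λ = 1, -2, -1.
For λ=1: eigenvector (-1,0,1).
For λ=-2: eigenvector (2,1,-1).
For λ=-1: eigenvector (1,0,0).
General solution: C_1e^(t)(-1,0,1) + C_2e^(-2t)(2,1,-1) + C_3e^(-t)(1,0,0).

x_1(t) = -C_1e^(t) + 2C_2e^(-2t) + C_3e^(-t), x_2(t) = C_2e^(-2t), x_3(t) = C_1e^(t) - C_2e^(-2t)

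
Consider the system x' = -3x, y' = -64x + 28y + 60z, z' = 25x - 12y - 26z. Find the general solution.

x(t) = c_1e^(-3t), y(t) = 4c_1e^(-3t) + 5c_2e^(4t) - 2c_3e^(-2t), z(t) = -c_1e^(-3t) - 2c_2e^(4t) + c_3e^(-2t)

Coefficient matrix A = [[-3, 0, 0], [-64, 28, 60], [25, -12, -26]].
det(A - λI) = 0 gives eigenvalues λ = -3, 4, -2.
For λ=-3: eigenvector (1,4,-1).
For λ=4: eigenvector (0,5,-2).
For λ=-2: eigenvector (0,-2,1).
General solution: c_1e^(-3t)(1,4,-1) + c_2e^(4t)(0,5,-2) + c_3e^(-2t)(0,-2,1).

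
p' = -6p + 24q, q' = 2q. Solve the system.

Coefficient matrix A = [[-6, 24], [0, 2]].
Characteristic polynomial det(A - λI) = λ^2 + 4λ - 12 = 0.
Eigenvalues λ = 2, -6.
For λ=2: (A-λI) row 1 is [-8, 24], so an eigenvector is (-3, -1).
For λ=-6: (A-λI) row 1 is [0, 24], so an eigenvector is (1, 0).
General solution: C_1e^(2t)(-3,-1) + C_2e^(-6t)(1,0).

p(t) = -3C_1e^(2t) + C_2e^(-6t), q(t) = -C_1e^(2t)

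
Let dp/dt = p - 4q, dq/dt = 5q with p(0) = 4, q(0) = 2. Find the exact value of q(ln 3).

A = [[1,-4],[0,5]]; eigenvalues λ = 1, 5.
Eigenvectors: (1,0) for λ=1, (-1,1) for λ=5.
From the initial condition, c_1 = 6, c_2 = 2.
q(ln 3) = (6)(3^1)(0) + (2)(3^5)(1) = 486.

486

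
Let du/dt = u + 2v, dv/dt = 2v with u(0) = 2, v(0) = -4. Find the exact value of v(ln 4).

A = [[1,2],[0,2]]; eigenvalues λ = 2, 1.
Eigenvectors: (-2,-1) for λ=2, (1,0) for λ=1.
From the initial condition, c_1 = 4, c_2 = 10.
v(ln 4) = (4)(4^2)(-1) + (10)(4^1)(0) = -64.

-64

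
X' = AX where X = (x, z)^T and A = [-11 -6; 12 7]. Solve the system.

Coefficient matrix A = [[-11, -6], [12, 7]].
Characteristic polynomial det(A - λI) = λ^2 + 4λ - 5 = 0.
Eigenvalues λ = 1, -5.
For λ=1: (A-λI) row 1 is [-12, -6], so an eigenvector is (-1, 2).
For λ=-5: (A-λI) row 1 is [-6, -6], so an eigenvector is (1, -1).
General solution: C_1e^(t)(-1,2) + C_2e^(-5t)(1,-1).

x(t) = -C_1e^(t) + C_2e^(-5t), z(t) = 2C_1e^(t) - C_2e^(-5t)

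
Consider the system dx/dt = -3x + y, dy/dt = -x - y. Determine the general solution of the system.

x(t) = K_1e^(-2t) + K_2te^(-2t) + 2K_2e^(-2t), y(t) = K_1e^(-2t) + K_2te^(-2t) + 3K_2e^(-2t)

Coefficient matrix A = [[-3, 1], [-1, -1]].
Characteristic polynomial det(A - λI) = λ^2 + 4λ + 4 = 0.
Single eigenvalue λ = -2 with algebraic multiplicity 2.
Eigenvector v = (1,1); generalized eigenvector w with (A-λI)w=v is (2,3).
General solution: e^(-2t)[K_1·v + K_2·(t·v + w)].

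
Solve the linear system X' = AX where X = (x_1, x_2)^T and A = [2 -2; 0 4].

Coefficient matrix A = [[2, -2], [0, 4]].
Characteristic polynomial det(A - λI) = λ^2 - 6λ + 8 = 0.
Eigenvalues λ = 4, 2.
For λ=4: (A-λI) row 1 is [-2, -2], so an eigenvector is (-1, 1).
For λ=2: (A-λI) row 1 is [0, -2], so an eigenvector is (-1, 0).
General solution: C_1e^(4t)(-1,1) + C_2e^(2t)(-1,0).

x_1(t) = -C_1e^(4t) - C_2e^(2t), x_2(t) = C_1e^(4t)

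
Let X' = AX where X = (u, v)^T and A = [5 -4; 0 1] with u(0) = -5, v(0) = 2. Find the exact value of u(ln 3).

-1695

A = [[5,-4],[0,1]]; eigenvalues λ = 1, 5.
Eigenvectors: (-1,-1) for λ=1, (1,0) for λ=5.
From the initial condition, c_1 = -2, c_2 = -7.
u(ln 3) = (-2)(3^1)(-1) + (-7)(3^5)(1) = -1695.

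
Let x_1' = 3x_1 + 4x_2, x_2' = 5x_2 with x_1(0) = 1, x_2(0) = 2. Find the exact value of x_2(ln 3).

A = [[3,4],[0,5]]; eigenvalues λ = 5, 3.
Eigenvectors: (-2,-1) for λ=5, (1,0) for λ=3.
From the initial condition, c_1 = -2, c_2 = -3.
x_2(ln 3) = (-2)(3^5)(-1) + (-3)(3^3)(0) = 486.

486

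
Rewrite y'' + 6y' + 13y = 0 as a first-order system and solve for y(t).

Let x_1 = y, x_2 = y'. Then x_1' = x_2 and x_2' = -13x_1 - 6x_2.
A = [[0,1],[-13,-6]]; det(A-λI) = λ^2 + 6λ + 13.
Eigenvalues λ = -3 ± 2i.

y(t) = C_1e^(-3t)cos(2t) + C_2e^(-3t)sin(2t)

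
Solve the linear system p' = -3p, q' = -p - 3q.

p(t) = -K_2e^(-3t), q(t) = K_1e^(-3t) + K_2te^(-3t) + K_2e^(-3t)

Coefficient matrix A = [[-3, 0], [-1, -3]].
Characteristic polynomial det(A - λI) = λ^2 + 6λ + 9 = 0.
Single eigenvalue λ = -3 with algebraic multiplicity 2.
Eigenvector v = (0,1); generalized eigenvector w with (A-λI)w=v is (-1,1).
General solution: e^(-3t)[K_1·v + K_2·(t·v + w)].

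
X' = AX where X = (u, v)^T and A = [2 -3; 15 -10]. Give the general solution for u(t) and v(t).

Coefficient matrix A = [[2, -3], [15, -10]].
Characteristic polynomial det(A - λI) = λ^2 + 8λ + 25 = 0.
Eigenvalues λ = -4 ± 3i (complex conjugate pair).
For λ=-4+3i: an eigenvector is (0,-1) - i(1,2) = (0 - i, -1 - 2i).
A real fundamental pair from Re and Im of e^((-4+3i)t)v: X_1 = e^(-4t)(cos(3t)·(0,-1) + sin(3t)·(1,2)), X_2 = e^(-4t)(sin(3t)·(0,-1) - cos(3t)·(1,2)).
General solution: K_1X_1 + K_2X_2.

u(t) = K_1e^(-4t)sin(3t) - K_2e^(-4t)cos(3t), v(t) = 2K_1e^(-4t)sin(3t) - K_1e^(-4t)cos(3t) - K_2e^(-4t)sin(3t) - 2K_2e^(-4t)cos(3t)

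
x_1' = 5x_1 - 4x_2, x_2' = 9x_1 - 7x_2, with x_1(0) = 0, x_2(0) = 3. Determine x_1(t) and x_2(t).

Coefficient matrix A = [[5, -4], [9, -7]].
Characteristic polynomial det(A - λI) = λ^2 + 2λ + 1 = 0.
Single eigenvalue λ = -1 with algebraic multiplicity 2.
Eigenvector v = (2,3); generalized eigenvector w with (A-λI)w=v is (1,1).
General solution: e^(-t)[K_1·v + K_2·(t·v + w)].
Applying x_1(0)=0, x_2(0)=3 gives K_1=3, K_2=-6.

x_1(t) = -12te^(-t), x_2(t) = -18te^(-t) + 3e^(-t)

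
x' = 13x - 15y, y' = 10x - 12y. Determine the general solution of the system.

x(t) = -K_1e^(-2t) + 3K_2e^(3t), y(t) = -K_1e^(-2t) + 2K_2e^(3t)

Coefficient matrix A = [[13, -15], [10, -12]].
Characteristic polynomial det(A - λI) = λ^2 - λ - 6 = 0.
Eigenvalues λ = -2, 3.
For λ=-2: (A-λI) row 1 is [15, -15], so an eigenvector is (-1, -1).
For λ=3: (A-λI) row 1 is [10, -15], so an eigenvector is (3, 2).
General solution: K_1e^(-2t)(-1,-1) + K_2e^(3t)(3,2).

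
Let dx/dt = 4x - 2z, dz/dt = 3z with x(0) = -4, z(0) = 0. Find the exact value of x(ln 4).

-1024

A = [[4,-2],[0,3]]; eigenvalues λ = 3, 4.
Eigenvectors: (-2,-1) for λ=3, (-1,0) for λ=4.
From the initial condition, c_1 = 0, c_2 = 4.
x(ln 4) = (0)(4^3)(-2) + (4)(4^4)(-1) = -1024.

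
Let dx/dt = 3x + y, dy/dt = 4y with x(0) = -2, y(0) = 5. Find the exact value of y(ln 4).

1280

A = [[3,1],[0,4]]; eigenvalues λ = 4, 3.
Eigenvectors: (1,1) for λ=4, (-1,0) for λ=3.
From the initial condition, c_1 = 5, c_2 = 7.
y(ln 4) = (5)(4^4)(1) + (7)(4^3)(0) = 1280.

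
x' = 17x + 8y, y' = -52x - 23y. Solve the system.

x(t) = -K_1e^(-3t)sin(4t) - K_1e^(-3t)cos(4t) - K_2e^(-3t)sin(4t) + K_2e^(-3t)cos(4t), y(t) = 3K_1e^(-3t)sin(4t) + 2K_1e^(-3t)cos(4t) + 2K_2e^(-3t)sin(4t) - 3K_2e^(-3t)cos(4t)

Coefficient matrix A = [[17, 8], [-52, -23]].
Characteristic polynomial det(A - λI) = λ^2 + 6λ + 25 = 0.
Eigenvalues λ = -3 ± 4i (complex conjugate pair).
For λ=-3+4i: an eigenvector is (-1,2) - i(-1,3) = (-1 + i, 2 - 3i).
A real fundamental pair from Re and Im of e^((-3+4i)t)v: X_1 = e^(-3t)(cos(4t)·(-1,2) + sin(4t)·(-1,3)), X_2 = e^(-3t)(sin(4t)·(-1,2) - cos(4t)·(-1,3)).
General solution: K_1X_1 + K_2X_2.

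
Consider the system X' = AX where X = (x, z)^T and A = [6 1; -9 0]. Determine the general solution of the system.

Coefficient matrix A = [[6, 1], [-9, 0]].
Characteristic polynomial det(A - λI) = λ^2 - 6λ + 9 = 0.
Single eigenvalue λ = 3 with algebraic multiplicity 2.
Eigenvector v = (-1,3); generalized eigenvector w with (A-λI)w=v is (-1,2).
General solution: e^(3t)[C_1·v + C_2·(t·v + w)].

x(t) = -C_1e^(3t) - C_2te^(3t) - C_2e^(3t), z(t) = 3C_1e^(3t) + 3C_2te^(3t) + 2C_2e^(3t)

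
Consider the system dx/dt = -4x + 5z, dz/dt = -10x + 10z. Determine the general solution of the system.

Coefficient matrix A = [[-4, 5], [-10, 10]].
Characteristic polynomial det(A - λI) = λ^2 - 6λ + 10 = 0.
Eigenvalues λ = 3 ± i (complex conjugate pair).
For λ=3+i: an eigenvector is (1,1) - i(-2,-3) = (1 + 2i, 1 + 3i).
A real fundamental pair from Re and Im of e^((3+i)t)v: X_1 = e^(3t)(cos(t)·(1,1) + sin(t)·(-2,-3)), X_2 = e^(3t)(sin(t)·(1,1) - cos(t)·(-2,-3)).
General solution: C_1X_1 + C_2X_2.

x(t) = -2C_1e^(3t)sin(t) + C_1e^(3t)cos(t) + C_2e^(3t)sin(t) + 2C_2e^(3t)cos(t), z(t) = -3C_1e^(3t)sin(t) + C_1e^(3t)cos(t) + C_2e^(3t)sin(t) + 3C_2e^(3t)cos(t)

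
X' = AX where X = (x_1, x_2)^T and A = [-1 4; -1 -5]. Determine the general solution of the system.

Coefficient matrix A = [[-1, 4], [-1, -5]].
Characteristic polynomial det(A - λI) = λ^2 + 6λ + 9 = 0.
Single eigenvalue λ = -3 with algebraic multiplicity 2.
Eigenvector v = (2,-1); generalized eigenvector w with (A-λI)w=v is (-3,2).
General solution: e^(-3t)[C_1·v + C_2·(t·v + w)].

x_1(t) = 2C_1e^(-3t) + 2C_2te^(-3t) - 3C_2e^(-3t), x_2(t) = -C_1e^(-3t) - C_2te^(-3t) + 2C_2e^(-3t)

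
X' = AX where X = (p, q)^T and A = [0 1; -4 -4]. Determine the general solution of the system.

p(t) = K_1e^(-2t) + K_2te^(-2t), q(t) = -2K_1e^(-2t) - 2K_2te^(-2t) + K_2e^(-2t)

Coefficient matrix A = [[0, 1], [-4, -4]].
Characteristic polynomial det(A - λI) = λ^2 + 4λ + 4 = 0.
Single eigenvalue λ = -2 with algebraic multiplicity 2.
Eigenvector v = (1,-2); generalized eigenvector w with (A-λI)w=v is (0,1).
General solution: e^(-2t)[K_1·v + K_2·(t·v + w)].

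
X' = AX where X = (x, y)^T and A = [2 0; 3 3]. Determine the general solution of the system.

Coefficient matrix A = [[2, 0], [3, 3]].
Characteristic polynomial det(A - λI) = λ^2 - 5λ + 6 = 0.
Eigenvalues λ = 2, 3.
For λ=2: (A-λI) row 2 is [3, 1], so an eigenvector is (-1, 3).
For λ=3: (A-λI) row 1 is [-1, 0], so an eigenvector is (0, -1).
General solution: K_1e^(2t)(-1,3) + K_2e^(3t)(0,-1).

x(t) = -K_1e^(2t), y(t) = 3K_1e^(2t) - K_2e^(3t)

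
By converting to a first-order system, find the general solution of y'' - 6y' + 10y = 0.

Let x_1 = y, x_2 = y'. Then x_1' = x_2 and x_2' = -10x_1 + 6x_2.
A = [[0,1],[-10,6]]; det(A-λI) = λ^2 - 6λ + 10.
Eigenvalues λ = 3 ± i.

y(t) = c_1e^(3t)cos(t) + c_2e^(3t)sin(t)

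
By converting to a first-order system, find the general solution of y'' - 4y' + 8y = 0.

Let x_1 = y, x_2 = y'. Then x_1' = x_2 and x_2' = -8x_1 + 4x_2.
A = [[0,1],[-8,4]]; det(A-λI) = λ^2 - 4λ + 8.
Eigenvalues λ = 2 ± 2i.

y(t) = K_1e^(2t)cos(2t) + K_2e^(2t)sin(2t)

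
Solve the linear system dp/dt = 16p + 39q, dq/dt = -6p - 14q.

p(t) = 2C_1e^(t)sin(3t) + 3C_1e^(t)cos(3t) + 3C_2e^(t)sin(3t) - 2C_2e^(t)cos(3t), q(t) = -C_1e^(t)sin(3t) - C_1e^(t)cos(3t) - C_2e^(t)sin(3t) + C_2e^(t)cos(3t)

Coefficient matrix A = [[16, 39], [-6, -14]].
Characteristic polynomial det(A - λI) = λ^2 - 2λ + 10 = 0.
Eigenvalues λ = 1 ± 3i (complex conjugate pair).
For λ=1+3i: an eigenvector is (3,-1) - i(2,-1) = (3 - 2i, -1 + i).
A real fundamental pair from Re and Im of e^((1+3i)t)v: X_1 = e^(t)(cos(3t)·(3,-1) + sin(3t)·(2,-1)), X_2 = e^(t)(sin(3t)·(3,-1) - cos(3t)·(2,-1)).
General solution: C_1X_1 + C_2X_2.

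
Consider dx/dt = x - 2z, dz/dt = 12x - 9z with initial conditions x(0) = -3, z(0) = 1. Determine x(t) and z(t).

Coefficient matrix A = [[1, -2], [12, -9]].
Characteristic polynomial det(A - λI) = λ^2 + 8λ + 15 = 0.
Eigenvalues λ = -5, -3.
For λ=-5: (A-λI) row 1 is [6, -2], so an eigenvector is (-1, -3).
For λ=-3: (A-λI) row 1 is [4, -2], so an eigenvector is (1, 2).
General solution: c_1e^(-5t)(-1,-3) + c_2e^(-3t)(1,2).
Applying x(0)=-3, z(0)=1 gives c_1=-7, c_2=-10.

x(t) = -10e^(-3t) + 7e^(-5t), z(t) = -20e^(-3t) + 21e^(-5t)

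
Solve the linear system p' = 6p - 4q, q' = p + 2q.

Coefficient matrix A = [[6, -4], [1, 2]].
Characteristic polynomial det(A - λI) = λ^2 - 8λ + 16 = 0.
Single eigenvalue λ = 4 with algebraic multiplicity 2.
Eigenvector v = (2,1); generalized eigenvector w with (A-λI)w=v is (-1,-1).
General solution: e^(4t)[c_1·v + c_2·(t·v + w)].

p(t) = 2c_1e^(4t) + 2c_2te^(4t) - c_2e^(4t), q(t) = c_1e^(4t) + c_2te^(4t) - c_2e^(4t)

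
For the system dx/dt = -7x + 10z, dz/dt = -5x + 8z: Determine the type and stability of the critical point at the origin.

saddle

A = [[-7,10],[-5,8]]; det(A-λI) = λ^2 - λ - 6.
λ = -2, 3: opposite signs.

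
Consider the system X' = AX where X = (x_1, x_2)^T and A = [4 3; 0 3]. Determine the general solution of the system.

x_1(t) = -3C_1e^(3t) - C_2e^(4t), x_2(t) = C_1e^(3t)

Coefficient matrix A = [[4, 3], [0, 3]].
Characteristic polynomial det(A - λI) = λ^2 - 7λ + 12 = 0.
Eigenvalues λ = 3, 4.
For λ=3: (A-λI) row 1 is [1, 3], so an eigenvector is (-3, 1).
For λ=4: (A-λI) row 1 is [0, 3], so an eigenvector is (-1, 0).
General solution: C_1e^(3t)(-3,1) + C_2e^(4t)(-1,0).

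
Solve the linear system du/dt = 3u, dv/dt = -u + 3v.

Coefficient matrix A = [[3, 0], [-1, 3]].
Characteristic polynomial det(A - λI) = λ^2 - 6λ + 9 = 0.
Single eigenvalue λ = 3 with algebraic multiplicity 2.
Eigenvector v = (0,1); generalized eigenvector w with (A-λI)w=v is (-1,2).
General solution: e^(3t)[c_1·v + c_2·(t·v + w)].

u(t) = -c_2e^(3t), v(t) = c_1e^(3t) + c_2te^(3t) + 2c_2e^(3t)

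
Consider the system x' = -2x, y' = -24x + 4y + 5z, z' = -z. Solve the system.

Coefficient matrix A = [[-2, 0, 0], [-24, 4, 5], [0, 0, -1]].
det(A - λI) = 0 gives eigenvalues λ = -2, 4, -1.
For λ=-2: eigenvector (1,4,0).
For λ=4: eigenvector (0,1,0).
For λ=-1: eigenvector (0,-1,1).
General solution: K_1e^(-2t)(1,4,0) + K_2e^(4t)(0,1,0) + K_3e^(-t)(0,-1,1).

x(t) = K_1e^(-2t), y(t) = 4K_1e^(-2t) + K_2e^(4t) - K_3e^(-t), z(t) = K_3e^(-t)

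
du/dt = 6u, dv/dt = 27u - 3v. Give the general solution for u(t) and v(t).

Coefficient matrix A = [[6, 0], [27, -3]].
Characteristic polynomial det(A - λI) = λ^2 - 3λ - 18 = 0.
Eigenvalues λ = 6, -3.
For λ=6: (A-λI) row 2 is [27, -9], so an eigenvector is (1, 3).
For λ=-3: (A-λI) row 1 is [9, 0], so an eigenvector is (0, -1).
General solution: C_1e^(6t)(1,3) + C_2e^(-3t)(0,-1).

u(t) = C_1e^(6t), v(t) = 3C_1e^(6t) - C_2e^(-3t)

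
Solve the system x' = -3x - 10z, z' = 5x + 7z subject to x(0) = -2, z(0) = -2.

x(t) = 6e^(2t)sin(5t) - 2e^(2t)cos(5t), z(t) = -4e^(2t)sin(5t) - 2e^(2t)cos(5t)

Coefficient matrix A = [[-3, -10], [5, 7]].
Characteristic polynomial det(A - λI) = λ^2 - 4λ + 29 = 0.
Eigenvalues λ = 2 ± 5i (complex conjugate pair).
For λ=2+5i: an eigenvector is (-1,0) - i(1,-1) = (-1 - i, 0 + i).
A real fundamental pair from Re and Im of e^((2+5i)t)v: X_1 = e^(2t)(cos(5t)·(-1,0) + sin(5t)·(1,-1)), X_2 = e^(2t)(sin(5t)·(-1,0) - cos(5t)·(1,-1)).
General solution: c_1X_1 + c_2X_2.
Applying x(0)=-2, z(0)=-2 gives c_1=4, c_2=-2.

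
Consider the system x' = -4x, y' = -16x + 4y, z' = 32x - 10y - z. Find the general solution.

x(t) = K_1e^(-4t), y(t) = 2K_1e^(-4t) + K_2e^(4t), z(t) = -4K_1e^(-4t) - 2K_2e^(4t) + K_3e^(-t)

Coefficient matrix A = [[-4, 0, 0], [-16, 4, 0], [32, -10, -1]].
det(A - λI) = 0 gives eigenvalues λ = -4, 4, -1.
For λ=-4: eigenvector (1,2,-4).
For λ=4: eigenvector (0,1,-2).
For λ=-1: eigenvector (0,0,1).
General solution: K_1e^(-4t)(1,2,-4) + K_2e^(4t)(0,1,-2) + K_3e^(-t)(0,0,1).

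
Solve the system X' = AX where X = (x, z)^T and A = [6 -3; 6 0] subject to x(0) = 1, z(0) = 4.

Coefficient matrix A = [[6, -3], [6, 0]].
Characteristic polynomial det(A - λI) = λ^2 - 6λ + 18 = 0.
Eigenvalues λ = 3 ± 3i (complex conjugate pair).
For λ=3+3i: an eigenvector is (0,-1) - i(1,1) = (0 - i, -1 - i).
A real fundamental pair from Re and Im of e^((3+3i)t)v: X_1 = e^(3t)(cos(3t)·(0,-1) + sin(3t)·(1,1)), X_2 = e^(3t)(sin(3t)·(0,-1) - cos(3t)·(1,1)).
General solution: c_1X_1 + c_2X_2.
Applying x(0)=1, z(0)=4 gives c_1=-3, c_2=-1.

x(t) = -3e^(3t)sin(3t) + e^(3t)cos(3t), z(t) = -2e^(3t)sin(3t) + 4e^(3t)cos(3t)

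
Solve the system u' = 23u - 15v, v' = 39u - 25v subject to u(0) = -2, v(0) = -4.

u(t) = 4e^(-t)sin(3t) - 2e^(-t)cos(3t), v(t) = 6e^(-t)sin(3t) - 4e^(-t)cos(3t)

Coefficient matrix A = [[23, -15], [39, -25]].
Characteristic polynomial det(A - λI) = λ^2 + 2λ + 10 = 0.
Eigenvalues λ = -1 ± 3i (complex conjugate pair).
For λ=-1+3i: an eigenvector is (1,2) - i(-2,-3) = (1 + 2i, 2 + 3i).
A real fundamental pair from Re and Im of e^((-1+3i)t)v: X_1 = e^(-t)(cos(3t)·(1,2) + sin(3t)·(-2,-3)), X_2 = e^(-t)(sin(3t)·(1,2) - cos(3t)·(-2,-3)).
General solution: K_1X_1 + K_2X_2.
Applying u(0)=-2, v(0)=-4 gives K_1=-2, K_2=0.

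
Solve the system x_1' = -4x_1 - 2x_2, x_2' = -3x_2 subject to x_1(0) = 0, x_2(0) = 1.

Coefficient matrix A = [[-4, -2], [0, -3]].
Characteristic polynomial det(A - λI) = λ^2 + 7λ + 12 = 0.
Eigenvalues λ = -4, -3.
For λ=-4: (A-λI) row 1 is [0, -2], so an eigenvector is (-1, 0).
For λ=-3: (A-λI) row 1 is [-1, -2], so an eigenvector is (2, -1).
General solution: K_1e^(-4t)(-1,0) + K_2e^(-3t)(2,-1).
Applying x_1(0)=0, x_2(0)=1 gives K_1=-2, K_2=-1.

x_1(t) = -2e^(-3t) + 2e^(-4t), x_2(t) = e^(-3t)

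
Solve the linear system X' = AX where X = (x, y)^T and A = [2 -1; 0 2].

Coefficient matrix A = [[2, -1], [0, 2]].
Characteristic polynomial det(A - λI) = λ^2 - 4λ + 4 = 0.
Single eigenvalue λ = 2 with algebraic multiplicity 2.
Eigenvector v = (1,0); generalized eigenvector w with (A-λI)w=v is (-2,-1).
General solution: e^(2t)[c_1·v + c_2·(t·v + w)].

x(t) = c_1e^(2t) + c_2te^(2t) - 2c_2e^(2t), y(t) = -c_2e^(2t)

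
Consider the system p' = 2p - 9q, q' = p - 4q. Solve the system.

p(t) = -3K_1e^(-t) - 3K_2te^(-t) + 2K_2e^(-t), q(t) = -K_1e^(-t) - K_2te^(-t) + K_2e^(-t)

Coefficient matrix A = [[2, -9], [1, -4]].
Characteristic polynomial det(A - λI) = λ^2 + 2λ + 1 = 0.
Single eigenvalue λ = -1 with algebraic multiplicity 2.
Eigenvector v = (-3,-1); generalized eigenvector w with (A-λI)w=v is (2,1).
General solution: e^(-t)[K_1·v + K_2·(t·v + w)].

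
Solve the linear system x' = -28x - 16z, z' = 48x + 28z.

x(t) = c_1e^(4t) + 2c_2e^(-4t), z(t) = -2c_1e^(4t) - 3c_2e^(-4t)

Coefficient matrix A = [[-28, -16], [48, 28]].
Characteristic polynomial det(A - λI) = λ^2 - 16 = 0.
Eigenvalues λ = 4, -4.
For λ=4: (A-λI) row 1 is [-32, -16], so an eigenvector is (1, -2).
For λ=-4: (A-λI) row 1 is [-24, -16], so an eigenvector is (2, -3).
General solution: c_1e^(4t)(1,-2) + c_2e^(-4t)(2,-3).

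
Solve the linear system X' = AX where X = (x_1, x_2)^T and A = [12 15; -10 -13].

x_1(t) = K_1e^(-3t) + 3K_2e^(2t), x_2(t) = -K_1e^(-3t) - 2K_2e^(2t)

Coefficient matrix A = [[12, 15], [-10, -13]].
Characteristic polynomial det(A - λI) = λ^2 + λ - 6 = 0.
Eigenvalues λ = -3, 2.
For λ=-3: (A-λI) row 1 is [15, 15], so an eigenvector is (1, -1).
For λ=2: (A-λI) row 1 is [10, 15], so an eigenvector is (3, -2).
General solution: K_1e^(-3t)(1,-1) + K_2e^(2t)(3,-2).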